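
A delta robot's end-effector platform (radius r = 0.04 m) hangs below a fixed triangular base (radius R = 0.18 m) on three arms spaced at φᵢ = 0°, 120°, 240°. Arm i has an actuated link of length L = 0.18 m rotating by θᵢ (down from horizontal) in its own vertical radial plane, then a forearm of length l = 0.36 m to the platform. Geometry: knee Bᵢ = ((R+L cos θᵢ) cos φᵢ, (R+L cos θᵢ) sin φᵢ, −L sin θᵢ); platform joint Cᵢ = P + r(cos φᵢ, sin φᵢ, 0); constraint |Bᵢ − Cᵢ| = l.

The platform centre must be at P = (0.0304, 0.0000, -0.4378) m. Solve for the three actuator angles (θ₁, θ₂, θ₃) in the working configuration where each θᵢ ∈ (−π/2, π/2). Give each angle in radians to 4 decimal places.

φ1=0.0° → target in arm frame (0.0304, 0.0000)
  e−x'=0.1096;  (l²−L²−(e−x')²−y'²−z²)/2L = -0.2958
  γ=atan2(-0.4378,0.1096)=-1.3255;  ψ=arccos(-0.6554)=2.2855;  θ1=γ+ψ≈0.9600
φ2=120.0° → target in arm frame (-0.0152, -0.0263)
  e−x'=0.1552;  (l²−L²−(e−x')²−y'²−z²)/2L = -0.3312
  γ=atan2(-0.4378,0.1552)=-1.2301;  ψ=arccos(-0.7131)=2.3648;  θ2=γ+ψ≈1.1346
rotate P by −φ3: (-0.0152, 0.0263, -0.4378)
  A cos θ + B sin θ = C:  0.1552·cos θ + -0.4378·sin θ = -0.3312
  √(A²+B²)=0.4645;  θ3 = -1.2301+2.3648 ≈ 1.1346

θ₁ = 0.9600, θ₂ = 1.1346, θ₃ = 1.1346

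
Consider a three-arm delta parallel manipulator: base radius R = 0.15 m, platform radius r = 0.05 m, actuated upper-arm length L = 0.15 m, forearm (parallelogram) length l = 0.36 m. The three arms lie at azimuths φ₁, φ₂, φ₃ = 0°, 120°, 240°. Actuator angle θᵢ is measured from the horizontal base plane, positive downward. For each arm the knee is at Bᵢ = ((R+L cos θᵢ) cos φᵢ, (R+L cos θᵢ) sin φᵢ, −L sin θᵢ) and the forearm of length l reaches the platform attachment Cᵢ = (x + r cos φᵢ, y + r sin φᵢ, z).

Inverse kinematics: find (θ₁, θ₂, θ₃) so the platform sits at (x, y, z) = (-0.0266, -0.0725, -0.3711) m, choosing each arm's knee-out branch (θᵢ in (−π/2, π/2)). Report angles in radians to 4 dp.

θ₁ = 0.7857, θ₂ = 0.8728, θ₃ = 0.3493

rotate P by −φ1: (-0.0266, -0.0725, -0.3711)
  A cos θ + B sin θ = C:  0.1266·cos θ + -0.3711·sin θ = -0.1730
  γ=atan2(-0.3711,0.1266)=-1.2420;  ψ=arccos(-0.4412)=2.0277;  θ1=γ+ψ≈0.7857
φ2=120.0° → target in arm frame (-0.0495, 0.0593)
  A=0.1495, B=-0.3711, C=(l²−L²−A²−y'²−z²)/(2L)=-0.1883
  √(A²+B²)=0.4001;  θ2 = -1.1879+2.0607 ≈ 0.8728
arm 3 (φ=240.0°): x'=0.0761, y'=0.0132
  A=0.0239, B=-0.3711, C=(l²−L²−A²−y'²−z²)/(2L)=-0.1045
  √(A²+B²)=0.3719;  θ3 = -1.5064+1.8558 ≈ 0.3493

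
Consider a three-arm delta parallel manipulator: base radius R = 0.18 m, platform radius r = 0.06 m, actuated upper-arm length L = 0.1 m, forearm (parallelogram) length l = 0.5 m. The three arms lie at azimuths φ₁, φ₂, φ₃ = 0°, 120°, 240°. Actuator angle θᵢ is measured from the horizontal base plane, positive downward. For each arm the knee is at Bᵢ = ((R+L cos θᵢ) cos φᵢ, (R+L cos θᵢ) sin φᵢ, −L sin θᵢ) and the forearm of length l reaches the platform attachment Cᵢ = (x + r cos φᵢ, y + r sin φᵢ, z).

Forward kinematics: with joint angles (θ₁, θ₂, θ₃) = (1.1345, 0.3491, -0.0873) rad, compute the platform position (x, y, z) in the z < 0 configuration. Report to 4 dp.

centre 1 = (0.1623·cos0.0°, 0.1623·sin0.0°, -0.0906) = (0.1623, 0.0000, -0.0906)
centre 2 = (0.2140·cos120.0°, 0.2140·sin120.0°, -0.0342) = (-0.1070, 0.1853, -0.0342)
centre 3 = (0.2196·cos240.0°, 0.2196·sin240.0°, 0.0087) = (-0.1098, -0.1902, 0.0087)
|centre ₂|²−|centre ₁|² = 0.0124;  |centre ₃|²−|centre ₁|² = 0.0138
plane₁₂: -0.5385x+0.3706y+0.1129z = 0.0124
det = 0.4065;  x = -0.0242+0.2868z,  y = -0.0016+0.1122z
into |P−centre ₁|² = l²: 1.0948z² + 0.0740z + -0.2070 = 0;  Δ = 0.9121;  z = -0.4700 or 0.4024 → z<0 root = -0.4700
x = -0.1589, y = -0.0543

(-0.1589, -0.0543, -0.4700)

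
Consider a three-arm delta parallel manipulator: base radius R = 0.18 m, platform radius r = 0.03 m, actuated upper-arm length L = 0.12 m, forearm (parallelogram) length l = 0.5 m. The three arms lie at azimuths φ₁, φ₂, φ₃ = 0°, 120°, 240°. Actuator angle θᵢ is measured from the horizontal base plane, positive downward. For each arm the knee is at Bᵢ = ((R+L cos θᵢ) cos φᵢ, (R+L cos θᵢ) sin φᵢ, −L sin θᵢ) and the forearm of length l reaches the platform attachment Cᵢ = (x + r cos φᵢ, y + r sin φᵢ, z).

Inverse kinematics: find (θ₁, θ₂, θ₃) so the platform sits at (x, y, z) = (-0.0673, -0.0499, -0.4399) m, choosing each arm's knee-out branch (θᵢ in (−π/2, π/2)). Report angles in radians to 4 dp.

θ₁ = 0.5236, θ₂ = 0.2615, θ₃ = -0.1746

φ1=0.0° → target in arm frame (-0.0673, -0.0499)
  A=0.2173, B=-0.4399, C=(l²−L²−A²−y'²−z²)/(2L)=-0.0318
  θ1 = atan2(B,A) + arccos(C/0.4906) = 0.5236
arm 2 (φ=120.0°): x'=-0.0096, y'=0.0832
  A cos θ + B sin θ = C:  0.1596·cos θ + -0.4399·sin θ = 0.0404
  √(A²+B²)=0.4679;  θ2 = -1.2228+1.4843 ≈ 0.2615
φ3=240.0° → target in arm frame (0.0769, -0.0333)
  A=0.0731, B=-0.4399, C=(l²−L²−A²−y'²−z²)/(2L)=0.1485
  θ3 = atan2(B,A) + arccos(C/0.4459) = -0.1746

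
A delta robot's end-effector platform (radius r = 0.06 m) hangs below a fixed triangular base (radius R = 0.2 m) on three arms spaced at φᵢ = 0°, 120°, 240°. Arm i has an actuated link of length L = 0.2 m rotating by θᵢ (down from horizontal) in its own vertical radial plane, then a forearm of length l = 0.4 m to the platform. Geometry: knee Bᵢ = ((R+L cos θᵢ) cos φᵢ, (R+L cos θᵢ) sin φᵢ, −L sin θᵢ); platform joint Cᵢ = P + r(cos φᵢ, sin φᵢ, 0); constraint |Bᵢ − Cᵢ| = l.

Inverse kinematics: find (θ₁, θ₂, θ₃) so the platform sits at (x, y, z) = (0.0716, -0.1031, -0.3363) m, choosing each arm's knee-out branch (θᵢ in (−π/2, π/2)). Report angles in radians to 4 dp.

φ1=0.0° → target in arm frame (0.0716, -0.1031)
  e−x'=0.0684;  (l²−L²−(e−x')²−y'²−z²)/2L = -0.0210
  γ=atan2(-0.3363,0.0684)=-1.3701;  ψ=arccos(-0.0612)=1.6321;  θ1=γ+ψ≈0.2619
φ2=120.0° → target in arm frame (-0.1251, -0.0105)
  e−x'=0.2651;  (l²−L²−(e−x')²−y'²−z²)/2L = -0.1587
  √(A²+B²)=0.4282;  θ2 = -0.9033+1.9504 ≈ 1.0472
φ3=240.0° → target in arm frame (0.0535, 0.1136)
  A=0.0865, B=-0.3363, C=(l²−L²−A²−y'²−z²)/(2L)=-0.0337
  θ3 = atan2(B,A) + arccos(C/0.3472) = 0.3490

θ₁ = 0.2619, θ₂ = 1.0472, θ₃ = 0.3490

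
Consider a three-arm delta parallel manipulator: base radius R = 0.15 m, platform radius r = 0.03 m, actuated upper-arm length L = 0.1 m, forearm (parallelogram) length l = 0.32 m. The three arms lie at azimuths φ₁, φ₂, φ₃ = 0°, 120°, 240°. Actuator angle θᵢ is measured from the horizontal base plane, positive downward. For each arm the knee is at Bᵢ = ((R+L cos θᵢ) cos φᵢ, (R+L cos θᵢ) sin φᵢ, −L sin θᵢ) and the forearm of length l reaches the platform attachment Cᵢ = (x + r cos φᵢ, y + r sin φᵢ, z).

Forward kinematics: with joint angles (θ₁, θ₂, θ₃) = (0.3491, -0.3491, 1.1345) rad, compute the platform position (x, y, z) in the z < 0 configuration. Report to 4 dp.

(0.0137, 0.1176, -0.2543)

O1 = (0.2140·cos0.0°, 0.2140·sin0.0°, -0.0342) = (0.2140, 0.0000, -0.0342)
arm 2 at φ=120.0°: (R−r)+L cos θ2 = 0.2140;  O2 = (-0.1070, 0.1853, 0.0342)
φ3=240.0°: virtual centre (-0.0811, -0.1405, -0.0906), radius l
|O₂|²−|O₁|² = 0.0000;  |O₃|²−|O₁|² = -0.0124
linear system: -0.6419x+0.3706y = 0.0000−0.1368z; -0.5902x+-0.2810y = -0.0124−-0.1129z
Cramer: x(z) = 0.0115-0.0084z;  y(z) = 0.0200-0.3838z
into |P−O₁|² = l²: 1.1474z² + 0.0565z + -0.0598 = 0;  Δ = 0.2779;  z = -0.2543 or 0.2051 → z<0 root = -0.2543
x = 0.0137, y = 0.1176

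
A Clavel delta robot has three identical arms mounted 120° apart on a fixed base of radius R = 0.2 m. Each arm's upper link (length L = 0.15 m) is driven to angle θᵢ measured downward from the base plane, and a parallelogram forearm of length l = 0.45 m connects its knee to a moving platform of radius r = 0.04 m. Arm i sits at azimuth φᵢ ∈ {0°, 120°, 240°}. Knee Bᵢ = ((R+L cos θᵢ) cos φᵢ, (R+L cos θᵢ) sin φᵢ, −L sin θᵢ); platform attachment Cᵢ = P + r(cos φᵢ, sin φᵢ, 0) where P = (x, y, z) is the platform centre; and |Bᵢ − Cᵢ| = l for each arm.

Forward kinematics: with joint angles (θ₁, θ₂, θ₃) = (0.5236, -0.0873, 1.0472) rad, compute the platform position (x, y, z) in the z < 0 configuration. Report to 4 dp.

φ1=0.0°: virtual centre (0.2899, 0.0000, -0.0750), radius l
φ2=120.0°: virtual centre (-0.1547, 0.2680, 0.0131), radius l
arm 3 at φ=240.0°: (R−r)+L cos θ3 = 0.2350;  O3 = (-0.1175, -0.2035, -0.1299)
eliminate P² terms by subtracting sphere 1 from 2 and 3
plane₁₂: -0.8892x+0.5359y+0.1762z = 0.0062
Cramer: x(z) = 0.0086+0.0161z;  y(z) = 0.0259-0.3020z
into |P−O₁|² = l²: 1.0915z² + 0.1253z + -0.1171 = 0;  Δ = 0.5268;  z = -0.3899 or 0.2751 → z<0 root = -0.3899
x = 0.0023, y = 0.1437

(0.0023, 0.1437, -0.3899)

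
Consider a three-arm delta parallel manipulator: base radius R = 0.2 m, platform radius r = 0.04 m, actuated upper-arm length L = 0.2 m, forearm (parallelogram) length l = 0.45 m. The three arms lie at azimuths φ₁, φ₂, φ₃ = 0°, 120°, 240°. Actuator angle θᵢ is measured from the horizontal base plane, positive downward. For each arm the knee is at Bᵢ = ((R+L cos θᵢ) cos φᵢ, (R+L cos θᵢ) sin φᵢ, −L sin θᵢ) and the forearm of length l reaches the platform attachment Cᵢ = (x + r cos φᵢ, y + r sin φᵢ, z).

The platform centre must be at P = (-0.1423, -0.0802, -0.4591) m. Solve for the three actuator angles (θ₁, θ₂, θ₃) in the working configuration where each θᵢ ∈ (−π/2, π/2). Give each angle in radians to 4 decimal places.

arm 1 (φ=0.0°): x'=-0.1423, y'=-0.0802
  A=0.3023, B=-0.4591, C=(l²−L²−A²−y'²−z²)/(2L)=-0.3652
  γ=atan2(-0.4591,0.3023)=-0.9885;  ψ=arccos(-0.6644)=2.2975;  θ1=γ+ψ≈1.3090
rotate P by −φ2: (0.0017, 0.1633, -0.4591)
  e−x'=0.1583;  (l²−L²−(e−x')²−y'²−z²)/2L = -0.2500
  γ=atan2(-0.4591,0.1583)=-1.2387;  ψ=arccos(-0.5149)=2.1116;  θ2=γ+ψ≈0.8729
arm 3 (φ=240.0°): x'=0.1406, y'=-0.0831
  A cos θ + B sin θ = C:  0.0194·cos θ + -0.4591·sin θ = -0.1389
  θ3 = atan2(B,A) + arccos(C/0.4595) = 0.3493

θ₁ = 1.3090, θ₂ = 0.8729, θ₃ = 0.3493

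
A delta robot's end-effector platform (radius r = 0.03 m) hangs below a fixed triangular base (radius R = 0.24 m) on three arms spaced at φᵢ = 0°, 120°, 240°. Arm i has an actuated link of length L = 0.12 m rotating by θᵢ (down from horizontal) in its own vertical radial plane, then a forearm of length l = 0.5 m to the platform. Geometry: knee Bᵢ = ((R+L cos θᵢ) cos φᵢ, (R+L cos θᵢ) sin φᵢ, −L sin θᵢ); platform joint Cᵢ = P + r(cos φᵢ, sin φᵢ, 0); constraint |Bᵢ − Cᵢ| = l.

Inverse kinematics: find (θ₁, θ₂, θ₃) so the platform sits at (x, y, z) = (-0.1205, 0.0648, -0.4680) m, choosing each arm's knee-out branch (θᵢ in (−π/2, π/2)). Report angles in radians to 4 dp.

θ₁ = 1.3964, θ₂ = 0.1745, θ₃ = 0.7856

rotate P by −φ1: (-0.1205, 0.0648, -0.4680)
  e−x'=0.3305;  (l²−L²−(e−x')²−y'²−z²)/2L = -0.4036
  θ1 = atan2(B,A) + arccos(C/0.5729) = 1.3964
rotate P by −φ2: (0.1164, 0.0720, -0.4680)
  A cos θ + B sin θ = C:  0.0936·cos θ + -0.4680·sin θ = 0.0110
  θ2 = atan2(B,A) + arccos(C/0.4773) = 0.1745
rotate P by −φ3: (0.0041, -0.1368, -0.4680)
  A=0.2059, B=-0.4680, C=(l²−L²−A²−y'²−z²)/(2L)=-0.1855
  γ=atan2(-0.4680,0.2059)=-1.1564;  ψ=arccos(-0.3627)=1.9420;  θ3=γ+ψ≈0.7856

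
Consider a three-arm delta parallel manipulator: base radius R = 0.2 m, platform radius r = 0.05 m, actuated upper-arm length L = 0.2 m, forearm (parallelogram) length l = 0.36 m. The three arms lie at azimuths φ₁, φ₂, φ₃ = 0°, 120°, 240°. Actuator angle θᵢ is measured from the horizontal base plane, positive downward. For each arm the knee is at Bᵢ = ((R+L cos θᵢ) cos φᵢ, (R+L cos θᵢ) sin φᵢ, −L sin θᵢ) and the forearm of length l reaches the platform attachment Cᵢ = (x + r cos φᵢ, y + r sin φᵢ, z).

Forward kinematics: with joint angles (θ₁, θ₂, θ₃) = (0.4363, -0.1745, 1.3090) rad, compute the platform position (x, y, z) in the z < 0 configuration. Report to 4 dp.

arm 1 at φ=0.0°: e+L cos θ1 = 0.3313;  O1 = (0.3313, 0.0000, -0.0845)
φ2=120.0°: virtual centre (-0.1735, 0.3005, 0.0347), radius l
O3 = (0.2018·cos240.0°, 0.2018·sin240.0°, -0.1932) = (-0.1009, -0.1747, -0.1932)
|O₂|²−|O₁|² = 0.0047;  |O₃|²−|O₁|² = -0.0389
linear system: -1.0095x+0.6010y = 0.0047−0.2385z; -0.8643x+-0.3495y = -0.0389−-0.2173z
det = 0.8722;  x = 0.0249+-0.0542z,  y = 0.0496+-0.4879z
quadratic in z: (1.2410)z²+(0.1538)z+(-0.0261)=0, √Δ=0.3916 → z ∈ {-0.2197, 0.0958}; z = -0.2197 (taking z<0)
x = 0.0368, y = 0.1568

(0.0368, 0.1568, -0.2197)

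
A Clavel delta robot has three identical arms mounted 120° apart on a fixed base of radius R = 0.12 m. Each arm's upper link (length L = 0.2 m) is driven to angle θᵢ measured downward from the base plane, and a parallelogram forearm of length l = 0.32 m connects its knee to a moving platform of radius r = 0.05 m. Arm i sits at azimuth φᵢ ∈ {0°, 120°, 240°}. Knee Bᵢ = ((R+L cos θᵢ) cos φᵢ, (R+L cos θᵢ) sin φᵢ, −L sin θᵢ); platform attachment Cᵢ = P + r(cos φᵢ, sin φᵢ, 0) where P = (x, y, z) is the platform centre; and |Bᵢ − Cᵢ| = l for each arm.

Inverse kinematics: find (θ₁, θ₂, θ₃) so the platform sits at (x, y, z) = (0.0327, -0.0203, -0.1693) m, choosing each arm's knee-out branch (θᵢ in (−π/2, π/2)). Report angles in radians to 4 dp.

θ₁ = -0.2617, θ₂ = 0.2621, θ₃ = -0.0003

rotate P by −φ1: (0.0327, -0.0203, -0.1693)
  A cos θ + B sin θ = C:  0.0373·cos θ + -0.1693·sin θ = 0.0798
  √(A²+B²)=0.1734;  θ1 = -1.3539+1.0922 ≈ -0.2617
arm 2 (φ=120.0°): x'=-0.0339, y'=-0.0182
  A=0.1039, B=-0.1693, C=(l²−L²−A²−y'²−z²)/(2L)=0.0565
  θ2 = atan2(B,A) + arccos(C/0.1987) = 0.2621
φ3=240.0° → target in arm frame (0.0012, 0.0385)
  e−x'=0.0688;  (l²−L²−(e−x')²−y'²−z²)/2L = 0.0688
  θ3 = atan2(B,A) + arccos(C/0.1827) = -0.0003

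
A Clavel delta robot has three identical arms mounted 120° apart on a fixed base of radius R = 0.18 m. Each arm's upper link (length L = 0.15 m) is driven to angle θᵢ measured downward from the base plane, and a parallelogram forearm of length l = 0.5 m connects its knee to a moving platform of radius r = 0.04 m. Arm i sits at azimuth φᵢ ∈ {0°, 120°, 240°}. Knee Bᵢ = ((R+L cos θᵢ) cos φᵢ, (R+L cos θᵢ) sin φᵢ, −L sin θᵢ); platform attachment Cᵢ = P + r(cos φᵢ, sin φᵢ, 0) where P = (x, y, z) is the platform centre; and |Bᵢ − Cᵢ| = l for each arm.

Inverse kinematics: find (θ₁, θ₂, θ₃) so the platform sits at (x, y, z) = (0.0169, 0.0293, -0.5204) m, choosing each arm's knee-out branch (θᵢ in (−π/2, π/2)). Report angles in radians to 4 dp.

θ₁ = 0.6111, θ₂ = 0.6110, θ₃ = 0.7855

rotate P by −φ1: (0.0169, 0.0293, -0.5204)
  e−x'=0.1231;  (l²−L²−(e−x')²−y'²−z²)/2L = -0.1978
  γ=atan2(-0.5204,0.1231)=-1.3385;  ψ=arccos(-0.3698)=1.9496;  θ1=γ+ψ≈0.6111
arm 2 (φ=120.0°): x'=0.0169, y'=-0.0293
  A cos θ + B sin θ = C:  0.1231·cos θ + -0.5204·sin θ = -0.1977
  √(A²+B²)=0.5348;  θ2 = -1.3386+1.9496 ≈ 0.6110
φ3=240.0° → target in arm frame (-0.0338, 0.0000)
  e−x'=0.1738;  (l²−L²−(e−x')²−y'²−z²)/2L = -0.2451
  θ3 = atan2(B,A) + arccos(C/0.5487) = 0.7855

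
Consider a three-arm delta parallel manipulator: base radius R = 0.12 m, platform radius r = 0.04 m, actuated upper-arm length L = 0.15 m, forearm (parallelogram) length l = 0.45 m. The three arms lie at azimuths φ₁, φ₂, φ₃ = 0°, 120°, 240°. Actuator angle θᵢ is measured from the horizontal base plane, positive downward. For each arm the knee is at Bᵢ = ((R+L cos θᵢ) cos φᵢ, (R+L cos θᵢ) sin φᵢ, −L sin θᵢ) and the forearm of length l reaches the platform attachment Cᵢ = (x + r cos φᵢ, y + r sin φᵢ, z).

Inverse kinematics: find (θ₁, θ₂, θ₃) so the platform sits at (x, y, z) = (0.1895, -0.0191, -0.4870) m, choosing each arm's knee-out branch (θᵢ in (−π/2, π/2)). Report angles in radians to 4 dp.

θ₁ = 0.2616, θ₂ = 1.2216, θ₃ = 1.1345

rotate P by −φ1: (0.1895, -0.0191, -0.4870)
  e−x'=-0.1095;  (l²−L²−(e−x')²−y'²−z²)/2L = -0.2317
  √(A²+B²)=0.4992;  θ1 = -1.7920+2.0536 ≈ 0.2616
arm 2 (φ=120.0°): x'=-0.1113, y'=-0.1546
  e−x'=0.1913;  (l²−L²−(e−x')²−y'²−z²)/2L = -0.3922
  γ=atan2(-0.4870,0.1913)=-1.1965;  ψ=arccos(-0.7495)=2.4181;  θ2=γ+ψ≈1.2216
φ3=240.0° → target in arm frame (-0.0782, 0.1737)
  e−x'=0.1582;  (l²−L²−(e−x')²−y'²−z²)/2L = -0.3745
  γ=atan2(-0.4870,0.1582)=-1.2567;  ψ=arccos(-0.7314)=2.3912;  θ3=γ+ψ≈1.1345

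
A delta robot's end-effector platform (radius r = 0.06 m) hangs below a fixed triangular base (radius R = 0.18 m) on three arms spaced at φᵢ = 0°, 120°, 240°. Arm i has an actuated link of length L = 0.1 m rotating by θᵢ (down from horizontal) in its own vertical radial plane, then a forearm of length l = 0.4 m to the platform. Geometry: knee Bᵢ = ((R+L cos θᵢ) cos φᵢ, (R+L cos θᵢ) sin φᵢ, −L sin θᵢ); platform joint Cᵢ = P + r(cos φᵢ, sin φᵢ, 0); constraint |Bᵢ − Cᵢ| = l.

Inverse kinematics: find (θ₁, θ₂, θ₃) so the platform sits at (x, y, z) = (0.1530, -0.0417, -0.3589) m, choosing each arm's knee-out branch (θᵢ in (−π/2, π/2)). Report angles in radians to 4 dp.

φ1=0.0° → target in arm frame (0.1530, -0.0417)
  e−x'=-0.0330;  (l²−L²−(e−x')²−y'²−z²)/2L = 0.0918
  γ=atan2(-0.3589,-0.0330)=-1.6625;  ψ=arccos(0.2547)=1.3132;  θ1=γ+ψ≈-0.3493
φ2=120.0° → target in arm frame (-0.1126, -0.1117)
  e−x'=0.2326;  (l²−L²−(e−x')²−y'²−z²)/2L = -0.2269
  θ2 = atan2(B,A) + arccos(C/0.4277) = 1.1343
arm 3 (φ=240.0°): x'=-0.0404, y'=0.1534
  A=0.1604, B=-0.3589, C=(l²−L²−A²−y'²−z²)/(2L)=-0.1402
  θ3 = atan2(B,A) + arccos(C/0.3931) = 0.7851

θ₁ = -0.3493, θ₂ = 1.1343, θ₃ = 0.7851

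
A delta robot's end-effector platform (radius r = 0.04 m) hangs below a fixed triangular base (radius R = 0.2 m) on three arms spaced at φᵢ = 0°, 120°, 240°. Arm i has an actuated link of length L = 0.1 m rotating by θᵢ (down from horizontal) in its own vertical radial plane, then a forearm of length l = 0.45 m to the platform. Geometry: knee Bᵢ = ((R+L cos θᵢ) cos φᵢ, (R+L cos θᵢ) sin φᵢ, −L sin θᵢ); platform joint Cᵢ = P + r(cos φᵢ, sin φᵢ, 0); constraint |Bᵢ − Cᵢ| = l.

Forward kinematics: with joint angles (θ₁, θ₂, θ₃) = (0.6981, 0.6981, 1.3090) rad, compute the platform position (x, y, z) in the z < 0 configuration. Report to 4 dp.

(0.0379, 0.0657, -0.4627)

φ1=0.0°: virtual centre (0.2366, 0.0000, -0.0643), radius l
φ2=120.0°: virtual centre (-0.1183, 0.2049, -0.0643), radius l
φ3=240.0°: virtual centre (-0.0929, -0.1610, -0.0966), radius l
subtract pairs → two planes through P
linear system: -0.7098x+0.4098y = 0.0000−0.0000z; -0.6591x+-0.3220y = -0.0162−-0.0646z
Cramer: x(z) = 0.0133-0.0531z;  y(z) = 0.0231-0.0920z
sphere 1 gives Az²+Bz+C=0 with A=1.0113, B=0.1480, C=-0.1480;  B²−4AC=0.6205;  roots -0.4627, 0.3163;  negative root z = -0.4627
x = 0.0379, y = 0.0657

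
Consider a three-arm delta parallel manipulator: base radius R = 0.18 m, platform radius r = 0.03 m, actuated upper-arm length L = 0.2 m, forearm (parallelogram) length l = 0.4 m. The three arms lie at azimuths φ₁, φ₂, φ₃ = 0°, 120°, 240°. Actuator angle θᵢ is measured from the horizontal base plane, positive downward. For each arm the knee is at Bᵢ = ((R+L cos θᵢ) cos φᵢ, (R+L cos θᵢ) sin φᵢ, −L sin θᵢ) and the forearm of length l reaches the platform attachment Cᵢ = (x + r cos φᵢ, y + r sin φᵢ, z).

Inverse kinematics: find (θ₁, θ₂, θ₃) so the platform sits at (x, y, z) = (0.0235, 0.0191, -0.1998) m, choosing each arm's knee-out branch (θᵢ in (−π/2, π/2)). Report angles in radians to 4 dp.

θ₁ = -0.1746, θ₂ = -0.0002, θ₃ = 0.2621

rotate P by −φ1: (0.0235, 0.0191, -0.1998)
  A cos θ + B sin θ = C:  0.1265·cos θ + -0.1998·sin θ = 0.1593
  γ=atan2(-0.1998,0.1265)=-1.0064;  ψ=arccos(0.6736)=0.8318;  θ1=γ+ψ≈-0.1746
rotate P by −φ2: (0.0048, -0.0299, -0.1998)
  A=0.1452, B=-0.1998, C=(l²−L²−A²−y'²−z²)/(2L)=0.1453
  θ2 = atan2(B,A) + arccos(C/0.2470) = -0.0002
φ3=240.0° → target in arm frame (-0.0283, 0.0108)
  A=0.1783, B=-0.1998, C=(l²−L²−A²−y'²−z²)/(2L)=0.1204
  θ3 = atan2(B,A) + arccos(C/0.2678) = 0.2621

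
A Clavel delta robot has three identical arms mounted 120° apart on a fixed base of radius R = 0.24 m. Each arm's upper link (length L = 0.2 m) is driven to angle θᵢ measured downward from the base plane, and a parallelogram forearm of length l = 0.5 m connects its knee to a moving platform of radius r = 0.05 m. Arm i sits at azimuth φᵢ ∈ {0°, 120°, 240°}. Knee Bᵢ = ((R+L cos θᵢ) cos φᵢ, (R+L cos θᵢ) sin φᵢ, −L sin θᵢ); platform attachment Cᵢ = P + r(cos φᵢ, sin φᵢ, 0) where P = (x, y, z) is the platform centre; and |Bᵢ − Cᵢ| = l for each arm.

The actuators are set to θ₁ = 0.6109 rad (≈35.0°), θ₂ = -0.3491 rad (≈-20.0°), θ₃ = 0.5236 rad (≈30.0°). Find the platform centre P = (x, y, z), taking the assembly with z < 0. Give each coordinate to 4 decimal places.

(-0.0708, 0.0980, -0.3599)

φ1=0.0°: virtual centre (0.3538, 0.0000, -0.1147), radius l
arm 2 at φ=120.0°: (R−r)+L cos θ2 = 0.3779;  S2 = (-0.1890, 0.3273, 0.0684)
arm 3 at φ=240.0°: (R−r)+L cos θ3 = 0.3632;  S3 = (-0.1816, -0.3145, -0.1000)
eliminate P² terms by subtracting sphere 1 from 2 and 3
[-1.0856 0.6546 0.3663]·P = 0.0092;  [-1.0709 -0.6291 0.0294]·P = 0.0036
det = 1.3839;  x = -0.0059+0.1804z,  y = 0.0043+-0.2603z
sphere 1 gives Az²+Bz+C=0 with A=1.1003, B=0.0974, C=-0.1075;  B²−4AC=0.4824;  roots -0.3599, 0.2714;  negative root z = -0.3599
x = -0.0708, y = 0.0980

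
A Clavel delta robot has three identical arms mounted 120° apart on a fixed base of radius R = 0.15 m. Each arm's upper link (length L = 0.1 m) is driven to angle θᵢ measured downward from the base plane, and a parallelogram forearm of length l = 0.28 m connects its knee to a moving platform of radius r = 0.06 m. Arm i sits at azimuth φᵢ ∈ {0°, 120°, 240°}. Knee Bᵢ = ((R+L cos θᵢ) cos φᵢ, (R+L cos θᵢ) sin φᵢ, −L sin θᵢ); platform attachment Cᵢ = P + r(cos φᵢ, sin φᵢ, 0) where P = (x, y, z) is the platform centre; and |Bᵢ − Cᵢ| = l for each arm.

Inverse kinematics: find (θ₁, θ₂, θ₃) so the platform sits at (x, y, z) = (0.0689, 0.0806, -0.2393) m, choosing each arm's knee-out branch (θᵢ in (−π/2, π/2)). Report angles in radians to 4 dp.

θ₁ = 0.0005, θ₂ = 0.2621, θ₃ = 1.1348

rotate P by −φ1: (0.0689, 0.0806, -0.2393)
  A=0.0211, B=-0.2393, C=(l²−L²−A²−y'²−z²)/(2L)=0.0210
  γ=atan2(-0.2393,0.0211)=-1.4828;  ψ=arccos(0.0873)=1.4834;  θ1=γ+ψ≈0.0005
arm 2 (φ=120.0°): x'=0.0354, y'=-0.1000
  A=0.0546, B=-0.2393, C=(l²−L²−A²−y'²−z²)/(2L)=-0.0092
  γ=atan2(-0.2393,0.0546)=-1.3463;  ψ=arccos(-0.0376)=1.6084;  θ2=γ+ψ≈0.2621
rotate P by −φ3: (-0.1043, 0.0194, -0.2393)
  A=0.1943, B=-0.2393, C=(l²−L²−A²−y'²−z²)/(2L)=-0.1349
  θ3 = atan2(B,A) + arccos(C/0.3082) = 1.1348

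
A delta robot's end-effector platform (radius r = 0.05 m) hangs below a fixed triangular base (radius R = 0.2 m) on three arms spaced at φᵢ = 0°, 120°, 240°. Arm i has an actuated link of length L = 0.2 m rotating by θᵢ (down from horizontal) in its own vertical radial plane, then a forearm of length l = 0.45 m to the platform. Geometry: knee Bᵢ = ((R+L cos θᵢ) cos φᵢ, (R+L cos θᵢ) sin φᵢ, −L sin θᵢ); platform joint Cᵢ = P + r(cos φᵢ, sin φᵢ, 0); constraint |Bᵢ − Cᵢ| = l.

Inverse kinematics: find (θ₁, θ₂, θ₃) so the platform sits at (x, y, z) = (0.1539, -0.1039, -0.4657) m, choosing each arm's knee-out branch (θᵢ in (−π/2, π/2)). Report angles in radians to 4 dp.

φ1=0.0° → target in arm frame (0.1539, -0.1039)
  e−x'=-0.0039;  (l²−L²−(e−x')²−y'²−z²)/2L = -0.1630
  θ1 = atan2(B,A) + arccos(C/0.4657) = 0.3491
arm 2 (φ=120.0°): x'=-0.1669, y'=-0.0813
  A=0.3169, B=-0.4657, C=(l²−L²−A²−y'²−z²)/(2L)=-0.4036
  θ2 = atan2(B,A) + arccos(C/0.5633) = 1.3963
φ3=240.0° → target in arm frame (0.0130, 0.1852)
  e−x'=0.1370;  (l²−L²−(e−x')²−y'²−z²)/2L = -0.2686
  √(A²+B²)=0.4854;  θ3 = -1.2847+2.1572 ≈ 0.8725

θ₁ = 0.3491, θ₂ = 1.3963, θ₃ = 0.8725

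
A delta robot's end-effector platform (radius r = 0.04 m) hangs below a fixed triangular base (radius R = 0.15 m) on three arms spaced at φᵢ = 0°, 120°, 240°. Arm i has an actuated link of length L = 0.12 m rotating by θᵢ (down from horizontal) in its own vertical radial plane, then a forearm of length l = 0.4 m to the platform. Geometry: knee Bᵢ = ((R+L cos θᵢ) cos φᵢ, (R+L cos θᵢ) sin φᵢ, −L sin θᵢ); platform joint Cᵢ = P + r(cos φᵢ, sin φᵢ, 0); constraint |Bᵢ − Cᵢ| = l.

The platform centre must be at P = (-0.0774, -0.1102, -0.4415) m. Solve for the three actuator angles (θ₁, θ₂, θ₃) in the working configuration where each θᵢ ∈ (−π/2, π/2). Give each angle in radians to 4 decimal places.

arm 1 (φ=0.0°): x'=-0.0774, y'=-0.1102
  e−x'=0.1874;  (l²−L²−(e−x')²−y'²−z²)/2L = -0.4024
  θ1 = atan2(B,A) + arccos(C/0.4796) = 1.3970
φ2=120.0° → target in arm frame (-0.0567, 0.1221)
  A=0.1667, B=-0.4415, C=(l²−L²−A²−y'²−z²)/(2L)=-0.3835
  γ=atan2(-0.4415,0.1667)=-1.2097;  ψ=arccos(-0.8126)=2.5194;  θ2=γ+ψ≈1.3097
arm 3 (φ=240.0°): x'=0.1341, y'=-0.0119
  e−x'=-0.0241;  (l²−L²−(e−x')²−y'²−z²)/2L = -0.2085
  γ=atan2(-0.4415,-0.0241)=-1.6254;  ψ=arccos(-0.4716)=2.0619;  θ3=γ+ψ≈0.4365

θ₁ = 1.3970, θ₂ = 1.3097, θ₃ = 0.4365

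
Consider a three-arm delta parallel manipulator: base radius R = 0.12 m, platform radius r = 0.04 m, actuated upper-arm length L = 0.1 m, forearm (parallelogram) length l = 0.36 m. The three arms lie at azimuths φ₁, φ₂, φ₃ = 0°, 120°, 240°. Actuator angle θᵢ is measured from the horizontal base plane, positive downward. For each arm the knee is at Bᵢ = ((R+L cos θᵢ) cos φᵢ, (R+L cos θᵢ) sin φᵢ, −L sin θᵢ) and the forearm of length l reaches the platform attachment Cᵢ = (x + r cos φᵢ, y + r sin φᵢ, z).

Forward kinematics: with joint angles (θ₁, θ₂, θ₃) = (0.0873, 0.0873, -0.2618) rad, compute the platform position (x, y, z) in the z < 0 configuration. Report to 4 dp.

(-0.0195, -0.0337, -0.3068)

φ1=0.0°: virtual centre (0.1796, 0.0000, -0.0087), radius l
φ2=120.0°: virtual centre (-0.0898, 0.1556, -0.0087), radius l
φ3=240.0°: virtual centre (-0.0883, -0.1529, 0.0259), radius l
|S₂|²−|S₁|² = 0.0000;  |S₃|²−|S₁|² = -0.0005
[-0.5389 0.3111 0.0000]·P = 0.0000;  [-0.5358 -0.3059 0.0692]·P = -0.0005
det = 0.3315;  x = 0.0005+0.0649z,  y = 0.0008+0.1125z
into |P−S₁|² = l²: 1.0169z² + -0.0057z + -0.0974 = 0;  Δ = 0.3963;  z = -0.3068 or 0.3123 → z<0 root = -0.3068
x = -0.0195, y = -0.0337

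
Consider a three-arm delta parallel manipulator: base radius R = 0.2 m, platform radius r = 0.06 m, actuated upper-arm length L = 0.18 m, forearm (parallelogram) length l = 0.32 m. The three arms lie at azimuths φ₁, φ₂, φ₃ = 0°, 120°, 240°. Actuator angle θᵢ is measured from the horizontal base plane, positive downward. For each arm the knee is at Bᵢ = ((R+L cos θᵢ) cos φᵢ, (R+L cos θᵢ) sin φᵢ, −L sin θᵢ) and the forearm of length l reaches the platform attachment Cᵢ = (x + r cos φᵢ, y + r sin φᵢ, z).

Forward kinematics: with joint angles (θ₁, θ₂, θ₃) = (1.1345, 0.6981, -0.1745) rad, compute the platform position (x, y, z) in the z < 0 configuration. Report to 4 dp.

φ1=0.0°: virtual centre (0.2161, 0.0000, -0.1631), radius l
arm 2 at φ=120.0°: (R−r)+L cos θ2 = 0.2779;  S2 = (-0.1389, 0.2407, -0.1157)
S3 = (0.3173·cos240.0°, 0.3173·sin240.0°, 0.0313) = (-0.1586, -0.2748, 0.0313)
|S₂|²−|S₁|² = 0.0173;  |S₃|²−|S₁|² = 0.0283
linear system: -0.7100x+0.4813y = 0.0173−0.0949z; -0.7494x+-0.5495y = 0.0283−0.3888z
det = 0.7509;  x = -0.0308+0.3187z,  y = -0.0095+0.2729z
sphere 1 gives Az²+Bz+C=0 with A=1.1760, B=0.1637, C=-0.0147;  B²−4AC=0.0961;  roots -0.2014, 0.0622;  negative root z = -0.2014
x = -0.0950, y = -0.0645

(-0.0950, -0.0645, -0.2014)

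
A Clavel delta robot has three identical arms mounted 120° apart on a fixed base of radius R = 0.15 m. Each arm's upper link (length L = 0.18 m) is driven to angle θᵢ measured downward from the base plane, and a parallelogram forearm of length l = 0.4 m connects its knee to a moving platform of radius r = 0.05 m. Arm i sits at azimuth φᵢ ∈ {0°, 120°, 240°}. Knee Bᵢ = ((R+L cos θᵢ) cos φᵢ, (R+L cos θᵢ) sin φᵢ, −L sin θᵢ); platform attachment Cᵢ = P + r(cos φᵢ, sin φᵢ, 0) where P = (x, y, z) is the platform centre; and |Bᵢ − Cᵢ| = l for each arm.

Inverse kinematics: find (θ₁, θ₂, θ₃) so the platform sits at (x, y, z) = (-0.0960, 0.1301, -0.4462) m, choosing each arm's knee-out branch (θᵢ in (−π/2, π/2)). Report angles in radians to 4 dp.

θ₁ = 1.2219, θ₂ = 0.3493, θ₃ = 1.1348

φ1=0.0° → target in arm frame (-0.0960, 0.1301)
  e−x'=0.1960;  (l²−L²−(e−x')²−y'²−z²)/2L = -0.3523
  γ=atan2(-0.4462,0.1960)=-1.1569;  ψ=arccos(-0.7229)=2.3788;  θ1=γ+ψ≈1.2219
φ2=120.0° → target in arm frame (0.1607, 0.0181)
  A=-0.0607, B=-0.4462, C=(l²−L²−A²−y'²−z²)/(2L)=-0.2097
  θ2 = atan2(B,A) + arccos(C/0.4503) = 0.3493
arm 3 (φ=240.0°): x'=-0.0647, y'=-0.1482
  A cos θ + B sin θ = C:  0.1647·cos θ + -0.4462·sin θ = -0.3349
  γ=atan2(-0.4462,0.1647)=-1.2173;  ψ=arccos(-0.7042)=2.3521;  θ3=γ+ψ≈1.1348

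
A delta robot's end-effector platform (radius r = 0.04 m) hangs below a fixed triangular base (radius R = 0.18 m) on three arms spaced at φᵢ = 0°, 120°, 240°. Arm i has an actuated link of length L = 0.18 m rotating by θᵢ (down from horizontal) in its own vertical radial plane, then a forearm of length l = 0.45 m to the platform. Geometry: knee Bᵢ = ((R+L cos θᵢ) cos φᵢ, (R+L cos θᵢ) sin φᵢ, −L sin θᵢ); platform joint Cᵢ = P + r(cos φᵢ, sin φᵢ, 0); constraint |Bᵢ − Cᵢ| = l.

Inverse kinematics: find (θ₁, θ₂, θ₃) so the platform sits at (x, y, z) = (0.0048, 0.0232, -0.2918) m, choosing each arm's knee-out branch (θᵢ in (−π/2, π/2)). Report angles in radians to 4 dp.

θ₁ = -0.1741, θ₂ = -0.2621, θ₃ = 0.0000

φ1=0.0° → target in arm frame (0.0048, 0.0232)
  A cos θ + B sin θ = C:  0.1352·cos θ + -0.2918·sin θ = 0.1837
  θ1 = atan2(B,A) + arccos(C/0.3216) = -0.1741
arm 2 (φ=120.0°): x'=0.0177, y'=-0.0158
  A=0.1223, B=-0.2918, C=(l²−L²−A²−y'²−z²)/(2L)=0.1937
  θ2 = atan2(B,A) + arccos(C/0.3164) = -0.2621
arm 3 (φ=240.0°): x'=-0.0225, y'=-0.0074
  A=0.1625, B=-0.2918, C=(l²−L²−A²−y'²−z²)/(2L)=0.1625
  γ=atan2(-0.2918,0.1625)=-1.0627;  ψ=arccos(0.4865)=1.0627;  θ3=γ+ψ≈0.0000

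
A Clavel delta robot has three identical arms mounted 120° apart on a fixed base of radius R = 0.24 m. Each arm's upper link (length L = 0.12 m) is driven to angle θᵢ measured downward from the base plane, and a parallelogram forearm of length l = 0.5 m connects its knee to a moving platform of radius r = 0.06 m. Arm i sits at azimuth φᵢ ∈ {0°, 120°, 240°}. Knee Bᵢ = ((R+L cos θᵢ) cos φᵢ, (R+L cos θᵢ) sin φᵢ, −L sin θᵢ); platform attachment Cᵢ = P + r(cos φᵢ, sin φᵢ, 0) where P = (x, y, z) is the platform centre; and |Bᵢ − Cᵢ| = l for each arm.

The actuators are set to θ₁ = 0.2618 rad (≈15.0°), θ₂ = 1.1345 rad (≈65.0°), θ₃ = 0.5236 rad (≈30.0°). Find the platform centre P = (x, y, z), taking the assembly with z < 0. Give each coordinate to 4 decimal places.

centre 1 = (0.2959·cos0.0°, 0.2959·sin0.0°, -0.0311) = (0.2959, 0.0000, -0.0311)
arm 2 at φ=120.0°: e+L cos θ2 = 0.2307;  centre 2 = (-0.1154, 0.1998, -0.1088)
centre 3 = (0.2839·cos240.0°, 0.2839·sin240.0°, -0.0600) = (-0.1420, -0.2459, -0.0600)
subtract pairs → two planes through P
linear system: -0.8225x+0.3996y = -0.0235−-0.1554z; -0.8757x+-0.4918y = -0.0043−-0.0579z
Cramer: x(z) = 0.0176-0.1320z;  y(z) = -0.0225+0.1173z
into |P−centre ₁|² = l²: 1.0312z² + 0.1303z + -0.1711 = 0;  Δ = 0.7225;  z = -0.4753 or 0.3490 → z<0 root = -0.4753
x = 0.0803, y = -0.0783

(0.0803, -0.0783, -0.4753)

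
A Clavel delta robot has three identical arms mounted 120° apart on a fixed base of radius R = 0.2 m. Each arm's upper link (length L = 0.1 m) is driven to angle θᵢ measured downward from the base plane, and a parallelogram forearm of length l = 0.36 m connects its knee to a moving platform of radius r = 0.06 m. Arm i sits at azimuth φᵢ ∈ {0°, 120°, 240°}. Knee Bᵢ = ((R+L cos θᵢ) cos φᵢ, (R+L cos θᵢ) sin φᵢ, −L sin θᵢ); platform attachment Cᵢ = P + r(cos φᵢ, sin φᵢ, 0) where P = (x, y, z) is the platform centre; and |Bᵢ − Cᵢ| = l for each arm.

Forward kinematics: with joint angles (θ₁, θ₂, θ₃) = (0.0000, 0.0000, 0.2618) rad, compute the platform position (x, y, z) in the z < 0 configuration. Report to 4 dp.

(0.0107, 0.0186, -0.2769)

arm 1 at φ=0.0°: ρ1 = 0.2400;  centre 1 = (0.2400, 0.0000, 0.0000)
centre 2 = (0.2400·cos120.0°, 0.2400·sin120.0°, 0.0000) = (-0.1200, 0.2078, 0.0000)
φ3=240.0°: virtual centre (-0.1183, -0.2049, -0.0259), radius l
eliminate P² terms by subtracting sphere 1 from 2 and 3
[-0.7200 0.4157 0.0000]·P = 0.0000;  [-0.7166 -0.4098 -0.0518]·P = -0.0010
det = 0.5929;  x = 0.0007+-0.0363z,  y = 0.0012+-0.0629z
sphere 1 gives Az²+Bz+C=0 with A=1.0053, B=0.0172, C=-0.0723;  B²−4AC=0.2911;  roots -0.2769, 0.2598;  negative root z = -0.2769
x = 0.0107, y = 0.0186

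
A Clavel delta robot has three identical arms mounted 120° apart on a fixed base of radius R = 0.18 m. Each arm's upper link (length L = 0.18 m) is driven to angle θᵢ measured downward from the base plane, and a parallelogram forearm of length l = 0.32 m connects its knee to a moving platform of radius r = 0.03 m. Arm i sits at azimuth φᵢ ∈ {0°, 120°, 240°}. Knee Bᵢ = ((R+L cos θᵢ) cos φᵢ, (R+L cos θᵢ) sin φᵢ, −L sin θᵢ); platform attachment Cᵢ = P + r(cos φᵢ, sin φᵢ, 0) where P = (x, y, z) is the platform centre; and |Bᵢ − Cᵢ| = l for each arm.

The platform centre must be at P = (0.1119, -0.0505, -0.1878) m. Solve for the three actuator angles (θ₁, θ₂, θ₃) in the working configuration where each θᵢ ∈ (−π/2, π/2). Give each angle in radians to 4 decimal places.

arm 1 (φ=0.0°): x'=0.1119, y'=-0.0505
  A cos θ + B sin θ = C:  0.0381·cos θ + -0.1878·sin θ = 0.0854
  √(A²+B²)=0.1916;  θ1 = -1.3706+1.1091 ≈ -0.2615
rotate P by −φ2: (-0.0997, -0.0717, -0.1878)
  A=0.2497, B=-0.1878, C=(l²−L²−A²−y'²−z²)/(2L)=-0.0910
  √(A²+B²)=0.3124;  θ2 = -0.6449+1.8662 ≈ 1.2213
φ3=240.0° → target in arm frame (-0.0122, 0.1222)
  e−x'=0.1622;  (l²−L²−(e−x')²−y'²−z²)/2L = -0.0181
  θ3 = atan2(B,A) + arccos(C/0.2482) = 0.7853

θ₁ = -0.2615, θ₂ = 1.2213, θ₃ = 0.7853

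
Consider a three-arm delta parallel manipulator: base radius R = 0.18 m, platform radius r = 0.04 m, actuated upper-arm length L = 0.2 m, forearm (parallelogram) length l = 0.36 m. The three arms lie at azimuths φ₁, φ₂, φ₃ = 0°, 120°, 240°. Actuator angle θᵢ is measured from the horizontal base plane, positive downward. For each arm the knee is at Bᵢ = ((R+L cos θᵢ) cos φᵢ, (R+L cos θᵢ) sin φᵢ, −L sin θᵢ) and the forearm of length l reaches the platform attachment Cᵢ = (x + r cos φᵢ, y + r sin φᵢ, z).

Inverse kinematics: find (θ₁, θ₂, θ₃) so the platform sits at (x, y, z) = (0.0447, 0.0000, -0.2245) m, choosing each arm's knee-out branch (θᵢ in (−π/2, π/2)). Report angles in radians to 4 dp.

rotate P by −φ1: (0.0447, 0.0000, -0.2245)
  A cos θ + B sin θ = C:  0.0953·cos θ + -0.2245·sin θ = 0.0753
  γ=atan2(-0.2245,0.0953)=-1.1694;  ψ=arccos(0.3087)=1.2569;  θ1=γ+ψ≈0.0876
φ2=120.0° → target in arm frame (-0.0223, -0.0387)
  A=0.1623, B=-0.2245, C=(l²−L²−A²−y'²−z²)/(2L)=0.0284
  θ2 = atan2(B,A) + arccos(C/0.2771) = 0.5236
rotate P by −φ3: (-0.0224, 0.0387, -0.2245)
  e−x'=0.1623;  (l²−L²−(e−x')²−y'²−z²)/2L = 0.0284
  θ3 = atan2(B,A) + arccos(C/0.2771) = 0.5236

θ₁ = 0.0876, θ₂ = 0.5236, θ₃ = 0.5236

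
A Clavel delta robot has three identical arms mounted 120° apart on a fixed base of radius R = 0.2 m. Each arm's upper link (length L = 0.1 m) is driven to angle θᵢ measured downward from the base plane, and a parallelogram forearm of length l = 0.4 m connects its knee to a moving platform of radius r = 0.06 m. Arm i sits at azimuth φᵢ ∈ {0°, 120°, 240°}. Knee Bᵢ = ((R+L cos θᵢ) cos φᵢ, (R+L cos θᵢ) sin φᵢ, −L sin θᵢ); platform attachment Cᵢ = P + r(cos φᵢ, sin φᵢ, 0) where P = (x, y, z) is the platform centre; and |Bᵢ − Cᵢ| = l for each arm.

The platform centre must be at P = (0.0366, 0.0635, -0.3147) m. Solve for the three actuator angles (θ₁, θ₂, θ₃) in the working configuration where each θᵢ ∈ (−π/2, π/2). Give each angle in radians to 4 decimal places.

rotate P by −φ1: (0.0366, 0.0635, -0.3147)
  A=0.1034, B=-0.3147, C=(l²−L²−A²−y'²−z²)/(2L)=0.1812
  γ=atan2(-0.3147,0.1034)=-1.2533;  ψ=arccos(0.5470)=0.9920;  θ1=γ+ψ≈-0.2613
arm 2 (φ=120.0°): x'=0.0367, y'=-0.0634
  A cos θ + B sin θ = C:  0.1033·cos θ + -0.3147·sin θ = 0.1813
  γ=atan2(-0.3147,0.1033)=-1.2536;  ψ=arccos(0.5475)=0.9915;  θ2=γ+ψ≈-0.2621
rotate P by −φ3: (-0.0733, -0.0001, -0.3147)
  A=0.2133, B=-0.3147, C=(l²−L²−A²−y'²−z²)/(2L)=0.0274
  √(A²+B²)=0.3802;  θ3 = -0.9751+1.4988 ≈ 0.5236

θ₁ = -0.2613, θ₂ = -0.2621, θ₃ = 0.5236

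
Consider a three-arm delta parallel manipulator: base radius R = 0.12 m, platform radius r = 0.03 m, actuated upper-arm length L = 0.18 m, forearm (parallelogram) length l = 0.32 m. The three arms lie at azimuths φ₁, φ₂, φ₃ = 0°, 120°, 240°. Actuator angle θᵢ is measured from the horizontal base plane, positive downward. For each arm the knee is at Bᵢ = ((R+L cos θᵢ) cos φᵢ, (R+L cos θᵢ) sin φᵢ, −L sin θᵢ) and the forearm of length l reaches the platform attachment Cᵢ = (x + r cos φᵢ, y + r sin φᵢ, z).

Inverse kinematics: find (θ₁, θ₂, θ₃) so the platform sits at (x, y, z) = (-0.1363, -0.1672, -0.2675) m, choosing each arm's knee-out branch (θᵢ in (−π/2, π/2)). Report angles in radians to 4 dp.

θ₁ = 1.3966, θ₂ = 1.2219, θ₃ = -0.2615

φ1=0.0° → target in arm frame (-0.1363, -0.1672)
  A=0.2263, B=-0.2675, C=(l²−L²−A²−y'²−z²)/(2L)=-0.2242
  θ1 = atan2(B,A) + arccos(C/0.3504) = 1.3966
rotate P by −φ2: (-0.0766, 0.2016, -0.2675)
  e−x'=0.1666;  (l²−L²−(e−x')²−y'²−z²)/2L = -0.1944
  √(A²+B²)=0.3152;  θ2 = -1.0136+2.2355 ≈ 1.2219
arm 3 (φ=240.0°): x'=0.2129, y'=-0.0344
  A cos θ + B sin θ = C:  -0.1229·cos θ + -0.2675·sin θ = -0.0496
  θ3 = atan2(B,A) + arccos(C/0.2944) = -0.2615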